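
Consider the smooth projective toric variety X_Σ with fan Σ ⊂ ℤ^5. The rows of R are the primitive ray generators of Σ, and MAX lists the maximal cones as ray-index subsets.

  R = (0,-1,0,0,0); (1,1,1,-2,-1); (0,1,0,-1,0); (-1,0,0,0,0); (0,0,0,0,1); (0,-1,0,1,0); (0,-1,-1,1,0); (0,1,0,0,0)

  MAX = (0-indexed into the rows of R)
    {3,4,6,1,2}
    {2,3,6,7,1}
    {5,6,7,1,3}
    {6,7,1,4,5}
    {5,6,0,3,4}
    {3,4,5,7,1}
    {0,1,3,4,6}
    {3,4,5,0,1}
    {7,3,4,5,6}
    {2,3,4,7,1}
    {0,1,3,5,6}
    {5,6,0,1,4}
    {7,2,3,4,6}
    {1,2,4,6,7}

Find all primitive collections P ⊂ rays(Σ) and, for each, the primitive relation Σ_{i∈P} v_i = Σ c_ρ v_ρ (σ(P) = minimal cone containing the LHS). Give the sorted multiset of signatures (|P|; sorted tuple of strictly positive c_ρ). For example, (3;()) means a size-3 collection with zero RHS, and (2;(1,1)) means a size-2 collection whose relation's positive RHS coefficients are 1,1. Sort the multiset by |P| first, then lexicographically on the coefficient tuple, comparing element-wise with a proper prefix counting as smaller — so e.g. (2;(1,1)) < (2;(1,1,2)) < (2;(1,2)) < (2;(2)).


5 minimal non-faces of Δ(Σ) (on 8 rays):

  P={0,7}:  v_{0} + v_{7} = 0  →  sig = (2;())
  P={2,5}:  v_{2} + v_{5} = 0  →  sig = (2;())
  P={0,2}:  v_{0} + v_{2} = v_{1} + v_{3} + v_{4} + v_{6}  →  sig = (2;(1,1,1,1))
  P={1,3,4,5,6}:  v_{1} + v_{3} + v_{4} + v_{5} + v_{6} = v_{0}  →  sig = (5;(1))
  P={1,3,4,6,7}:  v_{1} + v_{3} + v_{4} + v_{6} + v_{7} = v_{2}  →  sig = (5;(1))

Signatures (|P|; sorted positive RHS coefficients), sorted:
    (2;())
    (2;())
    (2;(1,1,1,1))
    (5;(1))
    (5;(1))


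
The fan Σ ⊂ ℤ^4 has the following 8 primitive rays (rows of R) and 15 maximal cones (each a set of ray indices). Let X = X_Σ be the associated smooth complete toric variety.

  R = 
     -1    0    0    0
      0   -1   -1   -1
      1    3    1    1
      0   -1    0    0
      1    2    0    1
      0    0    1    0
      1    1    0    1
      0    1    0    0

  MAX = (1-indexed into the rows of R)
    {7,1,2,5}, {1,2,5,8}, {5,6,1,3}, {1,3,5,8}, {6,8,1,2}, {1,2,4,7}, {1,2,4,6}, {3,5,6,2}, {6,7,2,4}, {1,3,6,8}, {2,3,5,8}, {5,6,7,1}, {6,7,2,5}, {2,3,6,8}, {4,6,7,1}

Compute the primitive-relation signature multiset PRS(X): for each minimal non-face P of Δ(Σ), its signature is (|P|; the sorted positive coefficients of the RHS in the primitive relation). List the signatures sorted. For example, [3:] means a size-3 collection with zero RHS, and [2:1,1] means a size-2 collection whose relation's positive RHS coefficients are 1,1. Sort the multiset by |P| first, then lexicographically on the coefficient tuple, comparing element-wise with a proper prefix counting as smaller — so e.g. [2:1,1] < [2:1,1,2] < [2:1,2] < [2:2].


9 minimal non-faces of Δ(Σ) (on 8 rays):

  P={4,8}:  v_{4} + v_{8} = 0  ⟹  sig = [2:]
  P={4,5}:  v_{4} + v_{5} = v_{7}  ⟹  sig = [2:1]
  P={7,8}:  v_{7} + v_{8} = v_{5}  ⟹  sig = [2:1]
  P={3,4}:  v_{3} + v_{4} = v_{5} + v_{6}  ⟹  sig = [2:1,1]
  P={3,7}:  v_{3} + v_{7} = 2·v_{5} + v_{6}  ⟹  sig = [2:1,2]
  P={5,6,8}:  v_{5} + v_{6} + v_{8} = v_{3}  ⟹  sig = [3:1]
  P={1,2,3}:  v_{1} + v_{2} + v_{3} = 2·v_{8}  ⟹  sig = [3:2]
  P={1,2,6,7}:  v_{1} + v_{2} + v_{6} + v_{7} = 0  ⟹  sig = [4:]
  P={1,2,5,6}:  v_{1} + v_{2} + v_{5} + v_{6} = v_{8}  ⟹  sig = [4:1]

so the primitive-relation signature multiset is
[[2:], [2:1], [2:1], [2:1,1], [2:1,2], [3:1], [3:2], [4:], [4:1]]


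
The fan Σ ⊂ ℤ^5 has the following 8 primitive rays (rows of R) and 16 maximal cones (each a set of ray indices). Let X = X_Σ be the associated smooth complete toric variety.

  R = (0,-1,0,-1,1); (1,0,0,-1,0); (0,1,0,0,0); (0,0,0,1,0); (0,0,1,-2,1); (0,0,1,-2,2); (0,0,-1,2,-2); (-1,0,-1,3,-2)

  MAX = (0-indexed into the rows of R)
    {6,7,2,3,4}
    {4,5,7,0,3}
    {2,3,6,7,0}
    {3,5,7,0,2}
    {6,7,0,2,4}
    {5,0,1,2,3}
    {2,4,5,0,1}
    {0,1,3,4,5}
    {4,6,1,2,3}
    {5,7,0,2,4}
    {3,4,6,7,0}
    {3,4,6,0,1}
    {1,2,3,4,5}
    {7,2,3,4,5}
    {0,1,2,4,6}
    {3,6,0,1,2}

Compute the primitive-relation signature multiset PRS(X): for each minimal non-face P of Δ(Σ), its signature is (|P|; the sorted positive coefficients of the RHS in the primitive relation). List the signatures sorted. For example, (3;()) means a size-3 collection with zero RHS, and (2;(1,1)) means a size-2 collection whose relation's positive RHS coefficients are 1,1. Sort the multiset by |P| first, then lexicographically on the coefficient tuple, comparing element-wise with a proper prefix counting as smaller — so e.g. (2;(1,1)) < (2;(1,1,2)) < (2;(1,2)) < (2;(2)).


Primitive collections (3):

  P={5,6}:  v_{5} + v_{6} = 0  ⇒ sig = (2;())
  P={1,7}:  v_{1} + v_{7} = v_{6}  ⇒ sig = (2;(1))
  P={0,2,3,4}:  v_{0} + v_{2} + v_{3} + v_{4} = v_{5}  ⇒ sig = (4;(1))

so the primitive-relation signature multiset is
{ (2;()),  (2;(1)),  (4;(1)) }


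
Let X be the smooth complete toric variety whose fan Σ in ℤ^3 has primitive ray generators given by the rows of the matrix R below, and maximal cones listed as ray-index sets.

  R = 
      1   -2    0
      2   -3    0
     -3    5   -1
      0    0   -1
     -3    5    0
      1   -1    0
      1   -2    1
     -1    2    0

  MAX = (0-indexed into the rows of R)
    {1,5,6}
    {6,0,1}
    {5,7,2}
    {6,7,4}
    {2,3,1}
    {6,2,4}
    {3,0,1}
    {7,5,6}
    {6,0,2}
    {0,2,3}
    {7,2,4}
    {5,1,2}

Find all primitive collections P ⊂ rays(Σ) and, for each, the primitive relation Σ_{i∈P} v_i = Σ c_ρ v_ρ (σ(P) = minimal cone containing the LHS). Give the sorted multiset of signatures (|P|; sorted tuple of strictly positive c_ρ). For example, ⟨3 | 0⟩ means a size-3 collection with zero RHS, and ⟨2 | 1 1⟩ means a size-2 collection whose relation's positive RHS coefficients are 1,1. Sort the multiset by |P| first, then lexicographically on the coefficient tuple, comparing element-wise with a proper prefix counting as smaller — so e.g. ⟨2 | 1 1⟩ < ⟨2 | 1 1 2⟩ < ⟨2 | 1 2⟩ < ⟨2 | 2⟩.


|primitive collections| = 14. Relations:

  P = {0,7}:  v_{0} + v_{7} = 0  →  sig = ⟨2 | 0⟩
  P = {0,5}:  v_{0} + v_{5} = v_{1}  →  sig = ⟨2 | 1⟩
  P = {1,4}:  v_{1} + v_{4} = v_{7}  →  sig = ⟨2 | 1⟩
  P = {1,7}:  v_{1} + v_{7} = v_{5}  →  sig = ⟨2 | 1⟩
  P = {3,4}:  v_{3} + v_{4} = v_{2}  →  sig = ⟨2 | 1⟩
  P = {3,6}:  v_{3} + v_{6} = v_{0}  →  sig = ⟨2 | 1⟩
  P = {0,4}:  v_{0} + v_{4} = v_{2} + v_{6}  →  sig = ⟨2 | 1 1⟩
  P = {3,7}:  v_{3} + v_{7} = v_{1} + v_{2}  →  sig = ⟨2 | 1 1⟩
  P = {3,5}:  v_{3} + v_{5} = 2·v_{1} + v_{2}  →  sig = ⟨2 | 1 2⟩
  P = {4,5}:  v_{4} + v_{5} = 2·v_{7}  →  sig = ⟨2 | 2⟩
  P = {1,2,6}:  v_{1} + v_{2} + v_{6} = 0  →  sig = ⟨3 | 0⟩
  P = {0,1,2}:  v_{0} + v_{1} + v_{2} = v_{3}  →  sig = ⟨3 | 1⟩
  P = {2,5,6}:  v_{2} + v_{5} + v_{6} = v_{7}  →  sig = ⟨3 | 1⟩
  P = {2,6,7}:  v_{2} + v_{6} + v_{7} = v_{4}  →  sig = ⟨3 | 1⟩

Hence PRS(X_Σ) =
[⟨2 | 0⟩, ⟨2 | 1⟩, ⟨2 | 1⟩, ⟨2 | 1⟩, ⟨2 | 1⟩, ⟨2 | 1⟩, ⟨2 | 1 1⟩, ⟨2 | 1 1⟩, ⟨2 | 1 2⟩, ⟨2 | 2⟩, ⟨3 | 0⟩, ⟨3 | 1⟩, ⟨3 | 1⟩, ⟨3 | 1⟩]


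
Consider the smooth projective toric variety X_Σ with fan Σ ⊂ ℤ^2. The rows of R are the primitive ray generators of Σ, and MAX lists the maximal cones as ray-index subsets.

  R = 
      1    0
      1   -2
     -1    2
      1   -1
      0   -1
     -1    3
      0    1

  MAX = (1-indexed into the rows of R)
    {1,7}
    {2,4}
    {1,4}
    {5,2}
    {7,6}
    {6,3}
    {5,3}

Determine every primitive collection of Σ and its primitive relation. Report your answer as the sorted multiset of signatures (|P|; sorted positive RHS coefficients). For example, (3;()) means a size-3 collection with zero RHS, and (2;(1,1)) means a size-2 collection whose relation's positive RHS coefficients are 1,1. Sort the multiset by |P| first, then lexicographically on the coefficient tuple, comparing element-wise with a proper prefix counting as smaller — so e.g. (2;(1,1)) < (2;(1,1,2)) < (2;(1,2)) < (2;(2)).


|primitive collections| = 14. Relations:

  {2,3}:  v_{2} + v_{3} = 0  so sig = (2;())
  {5,7}:  v_{5} + v_{7} = 0  so sig = (2;())
  {1,5}:  v_{1} + v_{5} = v_{4}  so sig = (2;(1))
  {2,6}:  v_{2} + v_{6} = v_{7}  so sig = (2;(1))
  {2,7}:  v_{2} + v_{7} = v_{4}  so sig = (2;(1))
  {3,4}:  v_{3} + v_{4} = v_{7}  so sig = (2;(1))
  {3,7}:  v_{3} + v_{7} = v_{6}  so sig = (2;(1))
  {4,5}:  v_{4} + v_{5} = v_{2}  so sig = (2;(1))
  {4,7}:  v_{4} + v_{7} = v_{1}  so sig = (2;(1))
  {5,6}:  v_{5} + v_{6} = v_{3}  so sig = (2;(1))
  {1,2}:  v_{1} + v_{2} = 2·v_{4}  so sig = (2;(2))
  {1,3}:  v_{1} + v_{3} = 2·v_{7}  so sig = (2;(2))
  {4,6}:  v_{4} + v_{6} = 2·v_{7}  so sig = (2;(2))
  {1,6}:  v_{1} + v_{6} = 3·v_{7}  so sig = (2;(3))

so the primitive-relation signature multiset is
    |P|=2: 14 collections, coeffs (), (), (1), (1), (1), (1), (1), (1), (1), (1), (2), (2), (2), (3)


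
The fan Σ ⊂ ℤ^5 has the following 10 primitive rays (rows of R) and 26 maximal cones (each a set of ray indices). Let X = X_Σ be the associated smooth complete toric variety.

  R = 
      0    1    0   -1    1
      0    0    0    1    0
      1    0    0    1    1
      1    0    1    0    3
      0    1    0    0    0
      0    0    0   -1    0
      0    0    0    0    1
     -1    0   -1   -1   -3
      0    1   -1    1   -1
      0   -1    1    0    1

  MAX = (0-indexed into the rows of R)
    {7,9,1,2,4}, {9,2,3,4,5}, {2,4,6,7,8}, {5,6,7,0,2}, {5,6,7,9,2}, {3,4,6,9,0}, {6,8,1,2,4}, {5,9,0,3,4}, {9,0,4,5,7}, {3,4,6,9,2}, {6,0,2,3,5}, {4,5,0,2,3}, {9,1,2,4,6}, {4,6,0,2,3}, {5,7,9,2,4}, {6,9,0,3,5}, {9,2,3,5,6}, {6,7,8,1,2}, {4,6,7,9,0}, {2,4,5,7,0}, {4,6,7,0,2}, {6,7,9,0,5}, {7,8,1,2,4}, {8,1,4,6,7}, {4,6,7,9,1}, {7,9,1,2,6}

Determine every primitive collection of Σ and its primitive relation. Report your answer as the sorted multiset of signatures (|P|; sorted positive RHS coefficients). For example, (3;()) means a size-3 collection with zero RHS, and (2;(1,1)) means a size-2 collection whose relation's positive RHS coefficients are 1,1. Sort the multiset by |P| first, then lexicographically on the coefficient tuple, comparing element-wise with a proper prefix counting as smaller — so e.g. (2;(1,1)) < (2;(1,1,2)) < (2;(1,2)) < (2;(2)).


Primitive collections (12):

  {1,5}:  v_{1} + v_{5} = 0 — sig = (2;())
  {3,7}:  v_{3} + v_{7} = v_{5} — sig = (2;(1))
  {8,9}:  v_{8} + v_{9} = v_{1} — sig = (2;(1))
  {0,1}:  v_{0} + v_{1} = v_{4} + v_{6} — sig = (2;(1,1))
  {3,8}:  v_{3} + v_{8} = v_{2} + v_{4} + v_{6} — sig = (2;(1,1,1))
  {1,3}:  v_{1} + v_{3} = v_{2} + v_{4} + v_{6} + v_{9} — sig = (2;(1,1,1,1))
  {5,8}:  v_{5} + v_{8} = v_{2} + v_{4} + v_{6} + v_{7} — sig = (2;(1,1,1,1))
  {0,8}:  v_{0} + v_{8} = v_{2} + 2·v_{4} + 2·v_{6} + v_{7} — sig = (2;(1,1,2,2))
  {0,2,9}:  v_{0} + v_{2} + v_{9} = v_{3} — sig = (3;(1))
  {4,5,6}:  v_{4} + v_{5} + v_{6} = v_{0} — sig = (3;(1))
  {2,4,6,7,9}:  v_{2} + v_{4} + v_{6} + v_{7} + v_{9} = 0 — sig = (5;())
  {1,2,4,6,7}:  v_{1} + v_{2} + v_{4} + v_{6} + v_{7} = v_{8} — sig = (5;(1))

Hence PRS(X_Σ) =
[(2;()), (2;(1)), (2;(1)), (2;(1,1)), (2;(1,1,1)), (2;(1,1,1,1)), (2;(1,1,1,1)), (2;(1,1,2,2)), (3;(1)), (3;(1)), (5;()), (5;(1))]


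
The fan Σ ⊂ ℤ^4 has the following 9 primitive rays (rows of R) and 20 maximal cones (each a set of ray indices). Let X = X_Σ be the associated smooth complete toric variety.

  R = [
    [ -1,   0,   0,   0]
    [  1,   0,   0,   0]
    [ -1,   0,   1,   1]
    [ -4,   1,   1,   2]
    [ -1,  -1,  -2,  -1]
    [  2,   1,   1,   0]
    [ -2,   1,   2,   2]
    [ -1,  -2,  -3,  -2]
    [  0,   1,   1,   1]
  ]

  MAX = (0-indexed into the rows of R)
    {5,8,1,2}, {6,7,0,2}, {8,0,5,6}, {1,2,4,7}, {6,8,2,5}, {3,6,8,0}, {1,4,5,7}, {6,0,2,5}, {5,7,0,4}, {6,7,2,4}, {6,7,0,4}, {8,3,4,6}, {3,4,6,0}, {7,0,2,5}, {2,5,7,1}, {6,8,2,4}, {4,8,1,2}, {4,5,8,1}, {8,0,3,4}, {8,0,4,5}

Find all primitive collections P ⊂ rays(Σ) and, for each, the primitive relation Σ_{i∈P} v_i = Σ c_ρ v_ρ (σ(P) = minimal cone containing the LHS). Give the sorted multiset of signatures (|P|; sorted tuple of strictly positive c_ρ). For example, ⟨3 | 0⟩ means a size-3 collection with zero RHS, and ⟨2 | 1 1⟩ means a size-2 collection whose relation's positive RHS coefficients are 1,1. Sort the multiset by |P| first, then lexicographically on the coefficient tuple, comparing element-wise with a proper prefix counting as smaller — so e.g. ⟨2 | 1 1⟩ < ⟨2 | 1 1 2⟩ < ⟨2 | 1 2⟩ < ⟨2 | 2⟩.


Σ has 13 primitive collections:

  P={0,1}:  v_{0} + v_{1} = 0  ⟹  sig = ⟨2 | 0⟩
  P={7,8}:  v_{7} + v_{8} = v_{4}  ⟹  sig = ⟨2 | 1⟩
  P={1,6}:  v_{1} + v_{6} = v_{2} + v_{8}  ⟹  sig = ⟨2 | 1 1⟩
  P={1,3}:  v_{1} + v_{3} = v_{4} + v_{6} + v_{8}  ⟹  sig = ⟨2 | 1 1 1⟩
  P={3,7}:  v_{3} + v_{7} = v_{0} + 2·v_{4} + v_{6}  ⟹  sig = ⟨2 | 1 1 2⟩
  P={2,3}:  v_{2} + v_{3} = v_{4} + 2·v_{6}  ⟹  sig = ⟨2 | 1 2⟩
  P={3,5}:  v_{3} + v_{5} = 2·v_{0} + 2·v_{8}  ⟹  sig = ⟨2 | 2 2⟩
  P={2,4,5}:  v_{2} + v_{4} + v_{5} = 0  ⟹  sig = ⟨3 | 0⟩
  P={0,2,8}:  v_{0} + v_{2} + v_{8} = v_{6}  ⟹  sig = ⟨3 | 1⟩
  P={5,6,7}:  v_{5} + v_{6} + v_{7} = v_{0}  ⟹  sig = ⟨3 | 1⟩
  P={0,2,4}:  v_{0} + v_{2} + v_{4} = v_{6} + v_{7}  ⟹  sig = ⟨3 | 1 1⟩
  P={4,5,6}:  v_{4} + v_{5} + v_{6} = v_{0} + v_{8}  ⟹  sig = ⟨3 | 1 1⟩
  P={0,4,6,8}:  v_{0} + v_{4} + v_{6} + v_{8} = v_{3}  ⟹  sig = ⟨4 | 1⟩

so the primitive-relation signature multiset is
    |P|=2: 7 collections, coeffs (), (1), (1,1), (1,1,1), (1,1,2), (1,2), (2,2)
    |P|=3: 5 collections, coeffs (), (1), (1), (1,1), (1,1)
    |P|=4: 1 collection, coeffs (1)


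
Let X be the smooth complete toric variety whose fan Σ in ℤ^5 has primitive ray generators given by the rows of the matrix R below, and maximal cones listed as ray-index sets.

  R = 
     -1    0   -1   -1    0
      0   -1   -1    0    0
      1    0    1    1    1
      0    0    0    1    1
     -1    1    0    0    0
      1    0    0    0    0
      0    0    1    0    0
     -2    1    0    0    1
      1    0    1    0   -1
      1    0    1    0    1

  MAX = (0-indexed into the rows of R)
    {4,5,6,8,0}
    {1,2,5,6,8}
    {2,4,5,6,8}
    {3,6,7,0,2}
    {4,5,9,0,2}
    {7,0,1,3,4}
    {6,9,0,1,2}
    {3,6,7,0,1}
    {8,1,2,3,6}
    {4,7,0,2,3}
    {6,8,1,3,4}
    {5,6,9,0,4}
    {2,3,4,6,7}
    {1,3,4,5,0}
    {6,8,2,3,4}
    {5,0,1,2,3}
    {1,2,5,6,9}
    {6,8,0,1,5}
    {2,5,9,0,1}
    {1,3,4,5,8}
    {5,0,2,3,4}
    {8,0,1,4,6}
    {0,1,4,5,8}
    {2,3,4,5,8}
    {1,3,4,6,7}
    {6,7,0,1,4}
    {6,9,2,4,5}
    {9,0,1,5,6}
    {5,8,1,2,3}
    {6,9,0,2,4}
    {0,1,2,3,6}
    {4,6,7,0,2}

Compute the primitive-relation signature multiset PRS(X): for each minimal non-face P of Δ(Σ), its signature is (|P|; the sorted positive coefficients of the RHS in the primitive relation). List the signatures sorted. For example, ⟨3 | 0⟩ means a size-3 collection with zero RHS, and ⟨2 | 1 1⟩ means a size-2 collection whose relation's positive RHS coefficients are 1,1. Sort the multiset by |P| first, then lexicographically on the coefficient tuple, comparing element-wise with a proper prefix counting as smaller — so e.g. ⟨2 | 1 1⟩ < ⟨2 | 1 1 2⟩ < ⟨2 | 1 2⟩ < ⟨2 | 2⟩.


14 collections generate NE(X_Σ); each relation:

  • {7,8}:  v_{7} + v_{8} = v_{4} + v_{6}  ⟹  sig = ⟨2 | 1 1⟩
  • {5,7}:  v_{5} + v_{7} = v_{0} + v_{2} + v_{4}  ⟹  sig = ⟨2 | 1 1 1⟩
  • {7,9}:  v_{7} + v_{9} = 2·v_{0} + 2·v_{2} + v_{4} + v_{6}  ⟹  sig = ⟨2 | 1 1 2 2⟩
  • {3,9}:  v_{3} + v_{9} = v_{0} + 2·v_{2}  ⟹  sig = ⟨2 | 1 2⟩
  • {8,9}:  v_{8} + v_{9} = 2·v_{5} + 2·v_{6}  ⟹  sig = ⟨2 | 2 2⟩
  • {0,3,8}:  v_{0} + v_{3} + v_{8} = 0  ⟹  sig = ⟨3 | 0⟩
  • {1,2,4}:  v_{1} + v_{2} + v_{4} = v_{3}  ⟹  sig = ⟨3 | 1⟩
  • {3,5,6}:  v_{3} + v_{5} + v_{6} = v_{2}  ⟹  sig = ⟨3 | 1⟩
  • {0,2,8}:  v_{0} + v_{2} + v_{8} = v_{5} + v_{6}  ⟹  sig = ⟨3 | 1 1⟩
  • {1,4,9}:  v_{1} + v_{4} + v_{9} = v_{0} + v_{2}  ⟹  sig = ⟨3 | 1 1⟩
  • {1,2,7}:  v_{1} + v_{2} + v_{7} = v_{0} + 2·v_{3} + v_{6}  ⟹  sig = ⟨3 | 1 1 2⟩
  • {1,4,5,6}:  v_{1} + v_{4} + v_{5} + v_{6} = 0  ⟹  sig = ⟨4 | 0⟩
  • {0,2,5,6}:  v_{0} + v_{2} + v_{5} + v_{6} = v_{9}  ⟹  sig = ⟨4 | 1⟩
  • {0,3,4,6}:  v_{0} + v_{3} + v_{4} + v_{6} = v_{7}  ⟹  sig = ⟨4 | 1⟩

Sorted signature multiset PRS(X):
{ ⟨2 | 1 1⟩,  ⟨2 | 1 1 1⟩,  ⟨2 | 1 1 2 2⟩,  ⟨2 | 1 2⟩,  ⟨2 | 2 2⟩,  ⟨3 | 0⟩,  ⟨3 | 1⟩ ×2,  ⟨3 | 1 1⟩ ×2,  ⟨3 | 1 1 2⟩,  ⟨4 | 0⟩,  ⟨4 | 1⟩ ×2 }


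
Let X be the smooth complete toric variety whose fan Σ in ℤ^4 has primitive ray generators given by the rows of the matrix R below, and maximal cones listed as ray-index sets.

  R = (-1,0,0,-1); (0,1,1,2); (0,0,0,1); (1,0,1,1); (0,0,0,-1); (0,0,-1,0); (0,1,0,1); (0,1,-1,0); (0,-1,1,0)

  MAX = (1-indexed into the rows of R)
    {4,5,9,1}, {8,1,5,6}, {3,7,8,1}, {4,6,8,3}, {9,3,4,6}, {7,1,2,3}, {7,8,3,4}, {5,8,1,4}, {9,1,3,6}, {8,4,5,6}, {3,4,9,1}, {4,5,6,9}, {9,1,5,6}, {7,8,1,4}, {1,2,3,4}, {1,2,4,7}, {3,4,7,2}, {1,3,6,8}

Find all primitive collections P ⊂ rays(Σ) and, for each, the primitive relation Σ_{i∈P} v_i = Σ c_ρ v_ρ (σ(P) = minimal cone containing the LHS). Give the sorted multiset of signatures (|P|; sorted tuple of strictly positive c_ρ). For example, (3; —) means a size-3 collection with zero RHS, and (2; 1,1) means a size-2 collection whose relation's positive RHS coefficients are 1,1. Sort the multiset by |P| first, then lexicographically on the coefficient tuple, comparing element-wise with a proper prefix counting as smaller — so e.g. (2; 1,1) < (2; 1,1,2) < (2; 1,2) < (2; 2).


12 minimal non-faces of Δ(Σ) (on 9 rays):

  • {3,5}:  v_{3} + v_{5} = 0  →  sig = (2; —)
  • {8,9}:  v_{8} + v_{9} = 0  →  sig = (2; —)
  • {2,6}:  v_{2} + v_{6} = v_{3} + v_{7}  →  sig = (2; 1,1)
  • {6,7}:  v_{6} + v_{7} = v_{3} + v_{8}  →  sig = (2; 1,1)
  • {2,5}:  v_{2} + v_{5} = v_{1} + v_{4} + v_{7}  →  sig = (2; 1,1,1)
  • {5,7}:  v_{5} + v_{7} = v_{1} + v_{4} + v_{8}  →  sig = (2; 1,1,1)
  • {7,9}:  v_{7} + v_{9} = v_{1} + v_{3} + v_{4}  →  sig = (2; 1,1,1)
  • {2,8}:  v_{2} + v_{8} = 2·v_{7}  →  sig = (2; 2)
  • {2,9}:  v_{2} + v_{9} = 2·v_{1} + 2·v_{3} + 2·v_{4}  →  sig = (2; 2,2,2)
  • {1,4,6}:  v_{1} + v_{4} + v_{6} = 0  →  sig = (3; —)
  • {1,3,4,7}:  v_{1} + v_{3} + v_{4} + v_{7} = v_{2}  →  sig = (4; 1)
  • {1,3,4,8}:  v_{1} + v_{3} + v_{4} + v_{8} = v_{7}  →  sig = (4; 1)

Signatures (|P|; sorted positive RHS coefficients), sorted:
[(2; —), (2; —), (2; 1,1), (2; 1,1), (2; 1,1,1), (2; 1,1,1), (2; 1,1,1), (2; 2), (2; 2,2,2), (3; —), (4; 1), (4; 1)]


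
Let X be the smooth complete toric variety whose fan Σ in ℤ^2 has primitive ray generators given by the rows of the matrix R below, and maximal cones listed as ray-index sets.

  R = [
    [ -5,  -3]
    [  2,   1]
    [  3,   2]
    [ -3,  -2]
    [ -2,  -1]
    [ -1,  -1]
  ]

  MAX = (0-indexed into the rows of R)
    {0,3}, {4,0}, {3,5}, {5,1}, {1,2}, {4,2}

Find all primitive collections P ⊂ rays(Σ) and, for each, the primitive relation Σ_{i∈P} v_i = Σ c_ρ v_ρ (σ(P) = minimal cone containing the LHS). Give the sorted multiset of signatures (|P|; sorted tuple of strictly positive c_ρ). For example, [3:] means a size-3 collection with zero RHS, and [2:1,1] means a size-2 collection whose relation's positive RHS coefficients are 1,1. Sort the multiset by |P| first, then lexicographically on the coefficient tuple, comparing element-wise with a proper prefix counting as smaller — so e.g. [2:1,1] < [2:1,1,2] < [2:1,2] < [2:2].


9 minimal non-faces of Δ(Σ) (on 6 rays):

  {1,4}:  v_{1} + v_{4} = 0  so sig = [2:]
  {2,3}:  v_{2} + v_{3} = 0  so sig = [2:]
  {0,1}:  v_{0} + v_{1} = v_{3}  so sig = [2:1]
  {0,2}:  v_{0} + v_{2} = v_{4}  so sig = [2:1]
  {1,3}:  v_{1} + v_{3} = v_{5}  so sig = [2:1]
  {2,5}:  v_{2} + v_{5} = v_{1}  so sig = [2:1]
  {3,4}:  v_{3} + v_{4} = v_{0}  so sig = [2:1]
  {4,5}:  v_{4} + v_{5} = v_{3}  so sig = [2:1]
  {0,5}:  v_{0} + v_{5} = 2·v_{3}  so sig = [2:2]

Sorted signature multiset PRS(X):
    |P|=2: 9 collections, coeffs (), (), (1), (1), (1), (1), (1), (1), (2)


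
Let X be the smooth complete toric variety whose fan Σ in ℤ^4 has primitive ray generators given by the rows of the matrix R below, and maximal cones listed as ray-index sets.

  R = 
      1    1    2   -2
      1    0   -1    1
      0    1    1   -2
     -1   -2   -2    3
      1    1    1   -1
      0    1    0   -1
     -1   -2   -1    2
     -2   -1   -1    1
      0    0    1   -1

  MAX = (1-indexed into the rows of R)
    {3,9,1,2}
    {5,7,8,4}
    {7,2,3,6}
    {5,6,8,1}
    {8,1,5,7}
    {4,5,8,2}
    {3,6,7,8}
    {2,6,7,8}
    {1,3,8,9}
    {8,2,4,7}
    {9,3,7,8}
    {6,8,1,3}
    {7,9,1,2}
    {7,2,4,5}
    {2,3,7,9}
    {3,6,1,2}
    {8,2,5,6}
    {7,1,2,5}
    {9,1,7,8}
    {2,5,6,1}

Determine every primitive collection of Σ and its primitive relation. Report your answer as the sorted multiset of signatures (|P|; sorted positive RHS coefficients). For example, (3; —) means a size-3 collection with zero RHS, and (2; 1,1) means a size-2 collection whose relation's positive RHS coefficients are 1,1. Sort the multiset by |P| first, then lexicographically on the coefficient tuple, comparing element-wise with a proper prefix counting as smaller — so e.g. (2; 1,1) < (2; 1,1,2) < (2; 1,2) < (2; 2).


|primitive collections| = 14. Relations:

  P={4,9}:  v_{4} + v_{9} = v_{7}  ⟹  sig = (2; 1)
  P={5,9}:  v_{5} + v_{9} = v_{1}  ⟹  sig = (2; 1)
  P={6,9}:  v_{6} + v_{9} = v_{3}  ⟹  sig = (2; 1)
  P={1,4}:  v_{1} + v_{4} = v_{5} + v_{7}  ⟹  sig = (2; 1,1)
  P={3,4}:  v_{3} + v_{4} = v_{6} + v_{7}  ⟹  sig = (2; 1,1)
  P={3,5}:  v_{3} + v_{5} = v_{1} + v_{6}  ⟹  sig = (2; 1,1)
  P={4,6}:  v_{4} + v_{6} = v_{2} + v_{8}  ⟹  sig = (2; 1,1)
  P={1,2,8}:  v_{1} + v_{2} + v_{8} = 0  ⟹  sig = (3; —)
  P={5,6,7}:  v_{5} + v_{6} + v_{7} = 0  ⟹  sig = (3; —)
  P={1,6,7}:  v_{1} + v_{6} + v_{7} = v_{9}  ⟹  sig = (3; 1)
  P={2,8,9}:  v_{2} + v_{8} + v_{9} = v_{6} + v_{7}  ⟹  sig = (3; 1,1)
  P={2,3,8}:  v_{2} + v_{3} + v_{8} = 2·v_{6} + v_{7}  ⟹  sig = (3; 1,2)
  P={1,3,7}:  v_{1} + v_{3} + v_{7} = 2·v_{9}  ⟹  sig = (3; 2)
  P={2,5,7,8}:  v_{2} + v_{5} + v_{7} + v_{8} = v_{4}  ⟹  sig = (4; 1)

Sorted signature multiset PRS(X):
[(2; 1), (2; 1), (2; 1), (2; 1,1), (2; 1,1), (2; 1,1), (2; 1,1), (3; —), (3; —), (3; 1), (3; 1,1), (3; 1,2), (3; 2), (4; 1)]


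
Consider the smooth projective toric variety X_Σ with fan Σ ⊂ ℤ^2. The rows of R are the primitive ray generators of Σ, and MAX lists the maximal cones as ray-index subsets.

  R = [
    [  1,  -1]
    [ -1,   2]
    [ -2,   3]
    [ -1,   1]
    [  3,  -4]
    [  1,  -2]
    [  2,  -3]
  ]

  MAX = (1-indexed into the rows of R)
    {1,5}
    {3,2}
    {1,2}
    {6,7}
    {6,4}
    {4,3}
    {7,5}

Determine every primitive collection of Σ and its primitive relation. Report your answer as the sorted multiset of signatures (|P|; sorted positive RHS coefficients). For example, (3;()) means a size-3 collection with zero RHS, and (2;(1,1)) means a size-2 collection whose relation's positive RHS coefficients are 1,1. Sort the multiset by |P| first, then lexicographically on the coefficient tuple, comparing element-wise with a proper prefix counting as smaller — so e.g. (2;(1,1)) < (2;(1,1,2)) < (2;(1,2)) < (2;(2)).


Σ has 14 primitive collections:

  • {1,4}:  v_{1} + v_{4} = 0  ⟹  sig = (2;())
  • {2,6}:  v_{2} + v_{6} = 0  ⟹  sig = (2;())
  • {3,7}:  v_{3} + v_{7} = 0  ⟹  sig = (2;())
  • {1,3}:  v_{1} + v_{3} = v_{2}  ⟹  sig = (2;(1))
  • {1,6}:  v_{1} + v_{6} = v_{7}  ⟹  sig = (2;(1))
  • {1,7}:  v_{1} + v_{7} = v_{5}  ⟹  sig = (2;(1))
  • {2,4}:  v_{2} + v_{4} = v_{3}  ⟹  sig = (2;(1))
  • {2,7}:  v_{2} + v_{7} = v_{1}  ⟹  sig = (2;(1))
  • {3,5}:  v_{3} + v_{5} = v_{1}  ⟹  sig = (2;(1))
  • {3,6}:  v_{3} + v_{6} = v_{4}  ⟹  sig = (2;(1))
  • {4,5}:  v_{4} + v_{5} = v_{7}  ⟹  sig = (2;(1))
  • {4,7}:  v_{4} + v_{7} = v_{6}  ⟹  sig = (2;(1))
  • {2,5}:  v_{2} + v_{5} = 2·v_{1}  ⟹  sig = (2;(2))
  • {5,6}:  v_{5} + v_{6} = 2·v_{7}  ⟹  sig = (2;(2))

Signatures (|P|; sorted positive RHS coefficients), sorted:
    |P|=2: 14 collections, coeffs (), (), (), (1), (1), (1), (1), (1), (1), (1), (1), (1), (2), (2)


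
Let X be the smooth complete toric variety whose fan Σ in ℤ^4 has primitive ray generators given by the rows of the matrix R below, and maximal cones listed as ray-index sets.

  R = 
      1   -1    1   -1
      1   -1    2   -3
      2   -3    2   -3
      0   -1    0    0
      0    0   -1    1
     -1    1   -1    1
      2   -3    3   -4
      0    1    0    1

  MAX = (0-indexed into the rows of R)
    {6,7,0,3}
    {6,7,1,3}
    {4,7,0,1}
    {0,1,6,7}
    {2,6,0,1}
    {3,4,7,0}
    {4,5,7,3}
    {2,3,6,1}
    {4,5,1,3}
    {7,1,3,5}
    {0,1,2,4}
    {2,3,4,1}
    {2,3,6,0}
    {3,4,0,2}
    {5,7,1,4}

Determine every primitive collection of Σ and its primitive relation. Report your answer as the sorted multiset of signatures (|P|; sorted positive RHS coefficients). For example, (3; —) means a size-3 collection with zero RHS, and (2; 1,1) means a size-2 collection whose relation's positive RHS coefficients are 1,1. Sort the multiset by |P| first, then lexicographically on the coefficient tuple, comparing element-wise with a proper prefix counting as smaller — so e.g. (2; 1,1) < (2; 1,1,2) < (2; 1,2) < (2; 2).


Primitive collections (7):

  P = {0,5}:  v_{0} + v_{5} = 0  so sig = (2; —)
  P = {4,6}:  v_{4} + v_{6} = v_{2}  so sig = (2; 1)
  P = {5,6}:  v_{5} + v_{6} = v_{1} + v_{3}  so sig = (2; 1,1)
  P = {2,5}:  v_{2} + v_{5} = v_{1} + v_{3} + v_{4}  so sig = (2; 1,1,1)
  P = {2,7}:  v_{2} + v_{7} = 2·v_{0}  so sig = (2; 2)
  P = {0,1,3}:  v_{0} + v_{1} + v_{3} = v_{6}  so sig = (3; 1)
  P = {1,3,4,7}:  v_{1} + v_{3} + v_{4} + v_{7} = v_{0}  so sig = (4; 1)

Sorted signature multiset PRS(X):
{ (2; —),  (2; 1),  (2; 1,1),  (2; 1,1,1),  (2; 2),  (3; 1),  (4; 1) }


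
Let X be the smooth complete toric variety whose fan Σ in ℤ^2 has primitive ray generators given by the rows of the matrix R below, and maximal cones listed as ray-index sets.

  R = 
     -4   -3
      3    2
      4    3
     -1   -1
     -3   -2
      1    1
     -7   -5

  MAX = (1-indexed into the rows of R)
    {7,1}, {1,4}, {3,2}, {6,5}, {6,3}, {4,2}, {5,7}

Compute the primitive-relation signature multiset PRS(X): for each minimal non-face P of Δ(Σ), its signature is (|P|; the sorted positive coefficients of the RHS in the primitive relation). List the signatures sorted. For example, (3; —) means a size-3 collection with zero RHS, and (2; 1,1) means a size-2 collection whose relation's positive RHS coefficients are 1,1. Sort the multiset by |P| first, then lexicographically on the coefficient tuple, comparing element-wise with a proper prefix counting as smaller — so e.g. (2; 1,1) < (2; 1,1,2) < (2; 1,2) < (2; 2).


14 minimal non-faces of Δ(Σ) (on 7 rays):

  P = {1,3}:  v_{1} + v_{3} = 0 — sig = (2; —)
  P = {2,5}:  v_{2} + v_{5} = 0 — sig = (2; —)
  P = {4,6}:  v_{4} + v_{6} = 0 — sig = (2; —)
  P = {1,2}:  v_{1} + v_{2} = v_{4} — sig = (2; 1)
  P = {1,5}:  v_{1} + v_{5} = v_{7} — sig = (2; 1)
  P = {1,6}:  v_{1} + v_{6} = v_{5} — sig = (2; 1)
  P = {2,6}:  v_{2} + v_{6} = v_{3} — sig = (2; 1)
  P = {2,7}:  v_{2} + v_{7} = v_{1} — sig = (2; 1)
  P = {3,4}:  v_{3} + v_{4} = v_{2} — sig = (2; 1)
  P = {3,5}:  v_{3} + v_{5} = v_{6} — sig = (2; 1)
  P = {3,7}:  v_{3} + v_{7} = v_{5} — sig = (2; 1)
  P = {4,5}:  v_{4} + v_{5} = v_{1} — sig = (2; 1)
  P = {4,7}:  v_{4} + v_{7} = 2·v_{1} — sig = (2; 2)
  P = {6,7}:  v_{6} + v_{7} = 2·v_{5} — sig = (2; 2)

Hence PRS(X_Σ) =
[(2; —), (2; —), (2; —), (2; 1), (2; 1), (2; 1), (2; 1), (2; 1), (2; 1), (2; 1), (2; 1), (2; 1), (2; 2), (2; 2)]


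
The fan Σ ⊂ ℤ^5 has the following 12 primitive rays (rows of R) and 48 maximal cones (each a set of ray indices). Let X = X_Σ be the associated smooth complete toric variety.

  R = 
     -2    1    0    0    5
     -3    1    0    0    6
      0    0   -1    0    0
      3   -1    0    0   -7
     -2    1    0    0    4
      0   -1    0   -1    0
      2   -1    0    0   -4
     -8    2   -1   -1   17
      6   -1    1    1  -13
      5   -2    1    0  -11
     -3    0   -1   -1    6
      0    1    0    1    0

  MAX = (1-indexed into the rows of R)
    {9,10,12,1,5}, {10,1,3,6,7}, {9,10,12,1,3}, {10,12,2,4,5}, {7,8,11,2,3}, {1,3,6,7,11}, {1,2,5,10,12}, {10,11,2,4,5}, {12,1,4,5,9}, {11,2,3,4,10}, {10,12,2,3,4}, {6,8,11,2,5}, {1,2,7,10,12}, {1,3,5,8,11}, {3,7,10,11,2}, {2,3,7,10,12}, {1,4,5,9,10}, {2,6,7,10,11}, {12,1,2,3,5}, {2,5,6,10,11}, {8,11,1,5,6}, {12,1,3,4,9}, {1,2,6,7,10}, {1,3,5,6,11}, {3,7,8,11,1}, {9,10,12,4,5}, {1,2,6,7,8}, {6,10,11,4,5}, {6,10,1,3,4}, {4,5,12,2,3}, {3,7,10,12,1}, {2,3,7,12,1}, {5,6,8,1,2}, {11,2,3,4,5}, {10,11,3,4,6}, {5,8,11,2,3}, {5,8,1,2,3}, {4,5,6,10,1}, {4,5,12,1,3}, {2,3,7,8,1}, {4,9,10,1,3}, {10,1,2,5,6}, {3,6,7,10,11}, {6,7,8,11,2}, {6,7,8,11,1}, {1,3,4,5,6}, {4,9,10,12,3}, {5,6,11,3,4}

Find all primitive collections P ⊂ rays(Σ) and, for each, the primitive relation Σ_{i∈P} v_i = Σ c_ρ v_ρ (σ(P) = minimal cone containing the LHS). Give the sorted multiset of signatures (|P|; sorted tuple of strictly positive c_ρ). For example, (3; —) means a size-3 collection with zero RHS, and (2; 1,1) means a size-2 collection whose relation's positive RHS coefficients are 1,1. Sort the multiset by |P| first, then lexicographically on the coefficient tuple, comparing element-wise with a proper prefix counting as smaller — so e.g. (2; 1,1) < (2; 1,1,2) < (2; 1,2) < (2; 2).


Δ(Σ) — 12 vertices, 23 min non-faces:

  P={5,7}:  v_{5} + v_{7} = 0 ; sig = (2; —)
  P={6,12}:  v_{6} + v_{12} = 0 ; sig = (2; —)
  P={8,9}:  v_{8} + v_{9} = v_{5} ; sig = (2; 1)
  P={9,11}:  v_{9} + v_{11} = v_{4} ; sig = (2; 1)
  P={4,7}:  v_{4} + v_{7} = v_{3} + v_{10} ; sig = (2; 1,1)
  P={4,8}:  v_{4} + v_{8} = v_{5} + v_{11} ; sig = (2; 1,1)
  P={8,10}:  v_{8} + v_{10} = v_{2} + v_{6} ; sig = (2; 1,1)
  P={11,12}:  v_{11} + v_{12} = v_{2} + v_{3} ; sig = (2; 1,1)
  P={2,9}:  v_{2} + v_{9} = v_{5} + v_{10} + v_{12} ; sig = (2; 1,1,1)
  P={6,9}:  v_{6} + v_{9} = v_{1} + v_{4} + v_{10} ; sig = (2; 1,1,1)
  P={7,9}:  v_{7} + v_{9} = v_{1} + v_{3} + 2·v_{10} + v_{12} ; sig = (2; 1,1,1,2)
  P={8,12}:  v_{8} + v_{12} = v_{1} + 2·v_{2} + v_{3} ; sig = (2; 1,1,2)
  P={1,2,4}:  v_{1} + v_{2} + v_{4} = v_{5} ; sig = (3; 1)
  P={1,2,11}:  v_{1} + v_{2} + v_{11} = v_{8} ; sig = (3; 1)
  P={1,10,11}:  v_{1} + v_{10} + v_{11} = v_{6} ; sig = (3; 1)
  P={2,3,6}:  v_{2} + v_{3} + v_{6} = v_{11} ; sig = (3; 1)
  P={3,5,10}:  v_{3} + v_{5} + v_{10} = v_{4} ; sig = (3; 1)
  P={1,4,11}:  v_{1} + v_{4} + v_{11} = v_{3} + v_{5} + v_{6} ; sig = (3; 1,1,1)
  P={2,4,6}:  v_{2} + v_{4} + v_{6} = v_{5} + v_{10} + v_{11} ; sig = (3; 1,1,1)
  P={3,5,9}:  v_{3} + v_{5} + v_{9} = v_{1} + 2·v_{4} + v_{12} ; sig = (3; 1,1,2)
  P={3,6,8}:  v_{3} + v_{6} + v_{8} = v_{1} + 2·v_{11} ; sig = (3; 1,2)
  P={1,2,3,10}:  v_{1} + v_{2} + v_{3} + v_{10} = 0 ; sig = (4; —)
  P={1,4,10,12}:  v_{1} + v_{4} + v_{10} + v_{12} = v_{9} ; sig = (4; 1)

so the primitive-relation signature multiset is
{ (2; —) ×2,  (2; 1) ×2,  (2; 1,1) ×4,  (2; 1,1,1) ×2,  (2; 1,1,1,2),  (2; 1,1,2),  (3; 1) ×5,  (3; 1,1,1) ×2,  (3; 1,1,2),  (3; 1,2),  (4; —),  (4; 1) }


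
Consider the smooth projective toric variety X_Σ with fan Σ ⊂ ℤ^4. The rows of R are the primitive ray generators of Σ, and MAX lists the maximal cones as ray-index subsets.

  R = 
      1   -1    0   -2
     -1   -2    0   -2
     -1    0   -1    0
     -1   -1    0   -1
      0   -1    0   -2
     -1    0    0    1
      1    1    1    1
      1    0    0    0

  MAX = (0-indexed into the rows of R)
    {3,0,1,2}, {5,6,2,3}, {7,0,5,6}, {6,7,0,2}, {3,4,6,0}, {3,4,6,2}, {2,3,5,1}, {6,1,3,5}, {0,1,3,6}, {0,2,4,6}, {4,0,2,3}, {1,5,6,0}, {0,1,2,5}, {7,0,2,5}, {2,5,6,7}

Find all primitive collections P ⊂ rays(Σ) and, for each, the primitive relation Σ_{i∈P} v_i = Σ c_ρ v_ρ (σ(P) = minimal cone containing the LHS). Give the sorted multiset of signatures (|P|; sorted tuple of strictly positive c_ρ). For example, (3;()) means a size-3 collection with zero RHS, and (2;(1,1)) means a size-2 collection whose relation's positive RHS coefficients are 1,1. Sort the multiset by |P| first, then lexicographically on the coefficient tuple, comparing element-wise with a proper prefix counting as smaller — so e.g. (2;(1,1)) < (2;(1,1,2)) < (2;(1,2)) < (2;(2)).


Σ has 9 primitive collections:

  P = {4,5}:  v_{4} + v_{5} = v_{3}  →  sig = (2;(1))
  P = {4,7}:  v_{4} + v_{7} = v_{0}  →  sig = (2;(1))
  P = {3,7}:  v_{3} + v_{7} = v_{0} + v_{5}  →  sig = (2;(1,1))
  P = {1,4}:  v_{1} + v_{4} = v_{0} + 2·v_{3}  →  sig = (2;(1,2))
  P = {1,7}:  v_{1} + v_{7} = 2·v_{0} + 2·v_{5}  →  sig = (2;(2,2))
  P = {0,3,5}:  v_{0} + v_{3} + v_{5} = v_{1}  →  sig = (3;(1))
  P = {1,2,6}:  v_{1} + v_{2} + v_{6} = v_{3}  →  sig = (3;(1))
  P = {0,2,5,6}:  v_{0} + v_{2} + v_{5} + v_{6} = 0  →  sig = (4;())
  P = {0,2,3,6}:  v_{0} + v_{2} + v_{3} + v_{6} = v_{4}  →  sig = (4;(1))

Sorted signature multiset PRS(X):
    |P|=2: 5 collections, coeffs (1), (1), (1,1), (1,2), (2,2)
    |P|=3: 2 collections, coeffs (1), (1)
    |P|=4: 2 collections, coeffs (), (1)


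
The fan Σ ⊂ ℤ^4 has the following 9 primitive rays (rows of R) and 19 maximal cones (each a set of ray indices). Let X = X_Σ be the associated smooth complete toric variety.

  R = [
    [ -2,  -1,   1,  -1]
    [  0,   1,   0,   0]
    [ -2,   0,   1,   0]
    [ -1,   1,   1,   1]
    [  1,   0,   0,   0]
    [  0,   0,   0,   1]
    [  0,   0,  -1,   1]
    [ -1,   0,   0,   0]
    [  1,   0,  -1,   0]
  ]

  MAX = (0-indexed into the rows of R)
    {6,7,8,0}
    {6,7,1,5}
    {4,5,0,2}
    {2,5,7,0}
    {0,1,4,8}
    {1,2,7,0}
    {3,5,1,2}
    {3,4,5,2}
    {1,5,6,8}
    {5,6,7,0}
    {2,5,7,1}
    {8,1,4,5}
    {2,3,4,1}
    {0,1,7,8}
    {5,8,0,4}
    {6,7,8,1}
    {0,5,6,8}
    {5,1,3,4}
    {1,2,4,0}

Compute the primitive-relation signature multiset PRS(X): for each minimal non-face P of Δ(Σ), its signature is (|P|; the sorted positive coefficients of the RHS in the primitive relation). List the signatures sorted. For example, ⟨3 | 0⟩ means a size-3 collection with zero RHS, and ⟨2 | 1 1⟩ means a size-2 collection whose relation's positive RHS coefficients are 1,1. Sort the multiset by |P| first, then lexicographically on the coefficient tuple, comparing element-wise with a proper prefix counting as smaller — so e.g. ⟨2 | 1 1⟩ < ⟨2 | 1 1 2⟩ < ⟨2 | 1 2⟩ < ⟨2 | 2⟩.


12 collections generate NE(X_Σ); each relation:

  P={4,7}:  v_{4} + v_{7} = 0  →  sig = ⟨2 | 0⟩
  P={2,8}:  v_{2} + v_{8} = v_{7}  →  sig = ⟨2 | 1⟩
  P={3,8}:  v_{3} + v_{8} = v_{1} + v_{5}  →  sig = ⟨2 | 1 1⟩
  P={4,6}:  v_{4} + v_{6} = v_{5} + v_{8}  →  sig = ⟨2 | 1 1⟩
  P={3,7}:  v_{3} + v_{7} = v_{1} + v_{2} + v_{5}  →  sig = ⟨2 | 1 1 1⟩
  P={3,6}:  v_{3} + v_{6} = v_{1} + 2·v_{5} + v_{7}  →  sig = ⟨2 | 1 1 2⟩
  P={0,3}:  v_{0} + v_{3} = 2·v_{2} + v_{4}  →  sig = ⟨2 | 1 2⟩
  P={2,6}:  v_{2} + v_{6} = v_{5} + 2·v_{7}  →  sig = ⟨2 | 1 2⟩
  P={0,1,5}:  v_{0} + v_{1} + v_{5} = v_{2}  →  sig = ⟨3 | 1⟩
  P={5,7,8}:  v_{5} + v_{7} + v_{8} = v_{6}  →  sig = ⟨3 | 1⟩
  P={0,1,6}:  v_{0} + v_{1} + v_{6} = 2·v_{7}  →  sig = ⟨3 | 2⟩
  P={1,2,4,5}:  v_{1} + v_{2} + v_{4} + v_{5} = v_{3}  →  sig = ⟨4 | 1⟩

Sorted signature multiset PRS(X):
{ ⟨2 | 0⟩,  ⟨2 | 1⟩,  ⟨2 | 1 1⟩ ×2,  ⟨2 | 1 1 1⟩,  ⟨2 | 1 1 2⟩,  ⟨2 | 1 2⟩ ×2,  ⟨3 | 1⟩ ×2,  ⟨3 | 2⟩,  ⟨4 | 1⟩ }


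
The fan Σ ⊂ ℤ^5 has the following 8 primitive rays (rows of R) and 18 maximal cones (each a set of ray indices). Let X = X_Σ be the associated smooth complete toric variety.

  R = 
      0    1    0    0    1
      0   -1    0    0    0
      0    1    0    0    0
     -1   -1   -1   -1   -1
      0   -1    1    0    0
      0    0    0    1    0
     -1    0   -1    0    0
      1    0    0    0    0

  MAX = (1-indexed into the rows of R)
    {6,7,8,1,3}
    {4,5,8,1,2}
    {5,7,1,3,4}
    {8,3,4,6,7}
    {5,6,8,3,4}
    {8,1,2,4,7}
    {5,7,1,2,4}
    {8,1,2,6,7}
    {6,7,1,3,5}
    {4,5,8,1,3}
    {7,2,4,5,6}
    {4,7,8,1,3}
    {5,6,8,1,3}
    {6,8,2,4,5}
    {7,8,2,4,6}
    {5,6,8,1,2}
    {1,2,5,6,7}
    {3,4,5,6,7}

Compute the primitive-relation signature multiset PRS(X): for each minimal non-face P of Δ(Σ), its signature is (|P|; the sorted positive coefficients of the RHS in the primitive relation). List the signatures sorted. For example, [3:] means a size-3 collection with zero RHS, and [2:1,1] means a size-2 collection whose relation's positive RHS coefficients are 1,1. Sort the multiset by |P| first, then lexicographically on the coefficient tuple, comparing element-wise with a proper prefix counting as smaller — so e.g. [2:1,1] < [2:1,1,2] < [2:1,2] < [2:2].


3 minimal non-faces of Δ(Σ) (on 8 rays):

  P={2,3}:  v_{2} + v_{3} = 0  ⇒ sig = [2:]
  P={1,4,6}:  v_{1} + v_{4} + v_{6} = v_{7}  ⇒ sig = [3:1]
  P={5,7,8}:  v_{5} + v_{7} + v_{8} = v_{2}  ⇒ sig = [3:1]

so the primitive-relation signature multiset is
    |P|=2: 1 collection, coeffs ()
    |P|=3: 2 collections, coeffs (1), (1)


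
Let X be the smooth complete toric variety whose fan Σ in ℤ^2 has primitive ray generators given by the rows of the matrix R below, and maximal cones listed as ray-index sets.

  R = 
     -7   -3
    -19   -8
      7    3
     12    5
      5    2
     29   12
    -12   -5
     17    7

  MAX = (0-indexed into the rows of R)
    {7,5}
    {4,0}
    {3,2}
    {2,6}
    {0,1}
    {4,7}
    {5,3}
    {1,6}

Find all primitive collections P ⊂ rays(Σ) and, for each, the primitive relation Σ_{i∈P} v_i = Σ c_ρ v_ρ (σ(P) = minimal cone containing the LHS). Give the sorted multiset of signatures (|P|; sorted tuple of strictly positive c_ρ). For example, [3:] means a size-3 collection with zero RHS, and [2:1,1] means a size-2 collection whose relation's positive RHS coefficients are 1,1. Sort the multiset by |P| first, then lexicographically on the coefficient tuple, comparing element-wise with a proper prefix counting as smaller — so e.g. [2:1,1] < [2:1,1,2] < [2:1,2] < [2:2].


20 collections generate NE(X_Σ); each relation:

  P = {0,2}:  v_{0} + v_{2} = 0 ; sig = [2:]
  P = {3,6}:  v_{3} + v_{6} = 0 ; sig = [2:]
  P = {0,3}:  v_{0} + v_{3} = v_{4} ; sig = [2:1]
  P = {0,6}:  v_{0} + v_{6} = v_{1} ; sig = [2:1]
  P = {1,2}:  v_{1} + v_{2} = v_{6} ; sig = [2:1]
  P = {1,3}:  v_{1} + v_{3} = v_{0} ; sig = [2:1]
  P = {2,4}:  v_{2} + v_{4} = v_{3} ; sig = [2:1]
  P = {3,4}:  v_{3} + v_{4} = v_{7} ; sig = [2:1]
  P = {3,7}:  v_{3} + v_{7} = v_{5} ; sig = [2:1]
  P = {4,6}:  v_{4} + v_{6} = v_{0} ; sig = [2:1]
  P = {5,6}:  v_{5} + v_{6} = v_{7} ; sig = [2:1]
  P = {6,7}:  v_{6} + v_{7} = v_{4} ; sig = [2:1]
  P = {0,5}:  v_{0} + v_{5} = v_{4} + v_{7} ; sig = [2:1,1]
  P = {1,7}:  v_{1} + v_{7} = v_{0} + v_{4} ; sig = [2:1,1]
  P = {0,7}:  v_{0} + v_{7} = 2·v_{4} ; sig = [2:2]
  P = {1,4}:  v_{1} + v_{4} = 2·v_{0} ; sig = [2:2]
  P = {1,5}:  v_{1} + v_{5} = 2·v_{4} ; sig = [2:2]
  P = {2,7}:  v_{2} + v_{7} = 2·v_{3} ; sig = [2:2]
  P = {4,5}:  v_{4} + v_{5} = 2·v_{7} ; sig = [2:2]
  P = {2,5}:  v_{2} + v_{5} = 3·v_{3} ; sig = [2:3]

Sorted signature multiset PRS(X):
[[2:], [2:], [2:1], [2:1], [2:1], [2:1], [2:1], [2:1], [2:1], [2:1], [2:1], [2:1], [2:1,1], [2:1,1], [2:2], [2:2], [2:2], [2:2], [2:2], [2:3]]


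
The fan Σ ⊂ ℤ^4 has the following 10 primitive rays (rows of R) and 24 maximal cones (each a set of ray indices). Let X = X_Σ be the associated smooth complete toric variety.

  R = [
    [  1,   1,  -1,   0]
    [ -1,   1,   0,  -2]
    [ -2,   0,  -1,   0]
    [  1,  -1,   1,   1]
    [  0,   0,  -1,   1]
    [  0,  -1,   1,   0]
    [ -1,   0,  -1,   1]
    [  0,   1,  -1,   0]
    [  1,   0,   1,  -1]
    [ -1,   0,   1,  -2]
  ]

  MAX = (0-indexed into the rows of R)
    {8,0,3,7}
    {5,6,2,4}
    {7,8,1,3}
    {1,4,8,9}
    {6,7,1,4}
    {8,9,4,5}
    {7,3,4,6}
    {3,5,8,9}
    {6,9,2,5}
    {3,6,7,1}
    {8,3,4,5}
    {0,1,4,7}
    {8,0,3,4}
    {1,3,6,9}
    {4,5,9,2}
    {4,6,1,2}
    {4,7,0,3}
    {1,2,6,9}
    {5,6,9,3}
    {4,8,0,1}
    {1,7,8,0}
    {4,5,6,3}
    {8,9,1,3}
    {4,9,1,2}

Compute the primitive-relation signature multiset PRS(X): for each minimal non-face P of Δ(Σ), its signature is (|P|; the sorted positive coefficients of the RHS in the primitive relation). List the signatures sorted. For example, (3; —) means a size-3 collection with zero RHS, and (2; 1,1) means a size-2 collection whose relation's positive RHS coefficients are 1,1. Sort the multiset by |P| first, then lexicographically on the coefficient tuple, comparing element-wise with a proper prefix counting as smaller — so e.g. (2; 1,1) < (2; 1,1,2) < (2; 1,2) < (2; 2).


Δ(Σ) — 10 vertices, 16 min non-faces:

  {5,7}:  v_{5} + v_{7} = 0  ⟹  sig = (2; —)
  {6,8}:  v_{6} + v_{8} = 0  ⟹  sig = (2; —)
  {1,5}:  v_{1} + v_{5} = v_{9}  ⟹  sig = (2; 1)
  {7,9}:  v_{7} + v_{9} = v_{1}  ⟹  sig = (2; 1)
  {0,5}:  v_{0} + v_{5} = v_{4} + v_{8}  ⟹  sig = (2; 1,1)
  {0,6}:  v_{0} + v_{6} = v_{4} + v_{7}  ⟹  sig = (2; 1,1)
  {2,3}:  v_{2} + v_{3} = v_{5} + v_{6}  ⟹  sig = (2; 1,1)
  {2,8}:  v_{2} + v_{8} = v_{4} + v_{9}  ⟹  sig = (2; 1,1)
  {0,9}:  v_{0} + v_{9} = v_{1} + v_{4} + v_{8}  ⟹  sig = (2; 1,1,1)
  {2,7}:  v_{2} + v_{7} = v_{1} + v_{4} + v_{6}  ⟹  sig = (2; 1,1,1)
  {0,2}:  v_{0} + v_{2} = v_{1} + 2·v_{4}  ⟹  sig = (2; 1,2)
  {1,3,4}:  v_{1} + v_{3} + v_{4} = 0  ⟹  sig = (3; —)
  {3,4,9}:  v_{3} + v_{4} + v_{9} = v_{5}  ⟹  sig = (3; 1)
  {4,6,9}:  v_{4} + v_{6} + v_{9} = v_{2}  ⟹  sig = (3; 1)
  {4,7,8}:  v_{4} + v_{7} + v_{8} = v_{0}  ⟹  sig = (3; 1)
  {0,1,3}:  v_{0} + v_{1} + v_{3} = v_{7} + v_{8}  ⟹  sig = (3; 1,1)

Signatures (|P|; sorted positive RHS coefficients), sorted:
{ (2; —) ×2,  (2; 1) ×2,  (2; 1,1) ×4,  (2; 1,1,1) ×2,  (2; 1,2),  (3; —),  (3; 1) ×3,  (3; 1,1) }
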